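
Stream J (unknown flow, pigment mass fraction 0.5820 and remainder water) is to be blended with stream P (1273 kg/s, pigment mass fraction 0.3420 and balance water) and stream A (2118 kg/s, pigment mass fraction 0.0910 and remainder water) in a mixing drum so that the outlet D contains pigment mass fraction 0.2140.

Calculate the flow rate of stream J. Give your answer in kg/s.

Let J be the unknown flow. Total out = 3391 + J.
pigment balance: 628.1 + 0.582·J = 0.214·(3391 + J)
(0.582 − 0.214)·J = 0.214×3391 − 628.1 = 97.57
J = 97.57 / 0.368 = 265.14 kg/s

265.1 kg/s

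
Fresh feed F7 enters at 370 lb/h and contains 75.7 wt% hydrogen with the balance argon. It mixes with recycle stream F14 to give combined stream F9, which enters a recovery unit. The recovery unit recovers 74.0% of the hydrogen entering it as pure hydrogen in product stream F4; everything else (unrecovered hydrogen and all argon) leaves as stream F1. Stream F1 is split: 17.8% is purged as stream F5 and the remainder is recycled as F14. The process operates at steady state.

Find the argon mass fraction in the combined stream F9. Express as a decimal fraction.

argon enters only via F7 and leaves only via the purge: 370×0.243 = 0.178×(argon in F1), and the recovery unit passes all argon, so argon in F9 = argon in F1 = 505.11 lb/h.
hydrogen in F9: m_A = 370×0.757 + (1−0.178)·(1−0.740)·m_A, so m_A = 280.09/0.7863 = 356.22 lb/h.
F9 = 356.22 + 505.11 = 861.33 lb/h.
argon fraction in F9 = 505.11/861.33 = 0.586.

0.586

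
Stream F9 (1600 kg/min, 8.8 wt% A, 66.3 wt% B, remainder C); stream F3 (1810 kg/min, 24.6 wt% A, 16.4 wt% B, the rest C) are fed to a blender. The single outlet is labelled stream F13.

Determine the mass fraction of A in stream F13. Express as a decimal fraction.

Total flow out = 1600 + 1810 = 3410 kg/min.
A in = 1600×0.088 + 1810×0.246 = 586.06 kg/min.
A mass fraction in F13 = 586.06/3410 = 0.1719.

0.1719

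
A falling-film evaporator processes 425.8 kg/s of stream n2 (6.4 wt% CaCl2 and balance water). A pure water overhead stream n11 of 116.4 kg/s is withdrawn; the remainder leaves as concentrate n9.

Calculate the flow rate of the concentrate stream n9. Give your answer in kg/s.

309.4 kg/s

Concentrate = 425.8 − 116.4 = 309.4 kg/s.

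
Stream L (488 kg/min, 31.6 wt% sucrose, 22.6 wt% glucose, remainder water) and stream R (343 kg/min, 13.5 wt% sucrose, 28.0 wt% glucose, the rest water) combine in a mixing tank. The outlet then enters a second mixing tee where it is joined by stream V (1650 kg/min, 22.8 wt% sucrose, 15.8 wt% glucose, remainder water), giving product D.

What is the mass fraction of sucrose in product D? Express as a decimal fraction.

Overall, product flow = 2481 kg/min.
sucrose in = 488×0.316 + 343×0.135 + 1650×0.228 = 576.71 kg/min.
sucrose fraction in D = 0.232.

0.232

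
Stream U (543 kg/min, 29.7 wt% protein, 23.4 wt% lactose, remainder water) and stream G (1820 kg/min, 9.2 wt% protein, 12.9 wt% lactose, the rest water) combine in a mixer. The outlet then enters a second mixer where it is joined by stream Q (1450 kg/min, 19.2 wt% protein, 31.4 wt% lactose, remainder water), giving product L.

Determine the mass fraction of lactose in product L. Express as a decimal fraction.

0.214

Overall, product flow = 3813 kg/min.
lactose in = 543×0.234 + 1820×0.129 + 1450×0.314 = 817.14 kg/min.
lactose fraction in L = 0.214.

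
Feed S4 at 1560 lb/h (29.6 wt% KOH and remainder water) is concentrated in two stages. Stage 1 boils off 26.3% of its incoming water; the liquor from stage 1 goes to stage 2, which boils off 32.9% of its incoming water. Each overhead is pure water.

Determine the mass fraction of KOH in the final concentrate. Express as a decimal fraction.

0.4595

water in feed = 1560×0.704 = 1098.2 lb/h.
After stage 1: water left = (1−0.263)×1098.2 = 809.4; stream total = 1271.2 lb/h.
After stage 2: water left = (1−0.329)×809.4 = 543.11; final concentrate = 1004.9 lb/h.
KOH fraction = 461.76/1004.9 = 0.4595.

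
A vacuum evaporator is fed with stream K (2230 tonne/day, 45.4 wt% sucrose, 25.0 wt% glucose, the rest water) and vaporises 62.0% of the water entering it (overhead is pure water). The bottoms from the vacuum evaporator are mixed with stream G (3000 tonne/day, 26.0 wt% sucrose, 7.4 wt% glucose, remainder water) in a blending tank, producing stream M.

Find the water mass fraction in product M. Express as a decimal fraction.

0.466

Vapour removed = 0.620×0.296×2230 = 409.25 tonne/day; concentrate = 1820.8 tonne/day.
water reaching the mixer = 250.83 (from concentrate) + 3000×0.666 = 2248.8 tonne/day.
Product flow = 1820.8 + 3000 = 4820.8 tonne/day; water fraction = 0.466.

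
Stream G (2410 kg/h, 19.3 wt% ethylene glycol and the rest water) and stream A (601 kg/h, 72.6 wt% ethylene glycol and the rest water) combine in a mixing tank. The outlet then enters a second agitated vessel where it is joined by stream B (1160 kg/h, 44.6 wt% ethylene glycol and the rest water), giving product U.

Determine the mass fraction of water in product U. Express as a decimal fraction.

Overall, product flow = 4171 kg/h.
water in = 2410×0.807 + 601×0.274 + 1160×0.554 = 2752.2 kg/h.
water fraction in U = 0.6598.

0.6598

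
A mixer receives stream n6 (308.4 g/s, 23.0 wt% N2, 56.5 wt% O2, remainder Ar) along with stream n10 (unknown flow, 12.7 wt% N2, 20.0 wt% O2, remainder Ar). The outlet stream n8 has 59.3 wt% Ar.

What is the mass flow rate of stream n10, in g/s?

Let n10 be the unknown flow. Total out = 308.4 + n10.
Ar balance: 63.222 + 0.673·n10 = 0.593·(308.4 + n10)
(0.673 − 0.593)·n10 = 0.593×308.4 − 63.222 = 119.66
n10 = 119.66 / 0.080 = 1495.7 g/s

1496 g/s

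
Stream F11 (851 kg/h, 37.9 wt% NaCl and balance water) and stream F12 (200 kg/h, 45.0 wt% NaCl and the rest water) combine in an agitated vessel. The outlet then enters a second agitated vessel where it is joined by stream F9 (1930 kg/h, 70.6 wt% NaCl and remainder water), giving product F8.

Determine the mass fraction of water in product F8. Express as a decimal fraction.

0.405

Overall, product flow = 2981 kg/h.
water in = 851×0.621 + 200×0.550 + 1930×0.294 = 1205.9 kg/h.
water fraction in F8 = 0.405.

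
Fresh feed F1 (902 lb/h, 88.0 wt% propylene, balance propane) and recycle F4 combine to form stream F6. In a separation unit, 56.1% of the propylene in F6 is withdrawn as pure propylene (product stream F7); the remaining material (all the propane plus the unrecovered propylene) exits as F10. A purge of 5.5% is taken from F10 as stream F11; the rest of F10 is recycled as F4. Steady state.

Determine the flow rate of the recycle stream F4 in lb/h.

propane enters only via F1 and leaves only via the purge: 902×0.120 = 0.055×(propane in F10), and the separation unit passes all propane, so propane in F6 = propane in F10 = 1968 lb/h.
propylene in F6: m_A = 902×0.880 + (1−0.055)·(1−0.561)·m_A, so m_A = 793.76/0.5851 = 1356.5 lb/h.
F10 = (1−0.561)×1356.5 + 1968 = 2563.5 lb/h.
Recycle F4 = (1−0.055)×2563.5 = 2422.5 lb/h.

2423 lb/h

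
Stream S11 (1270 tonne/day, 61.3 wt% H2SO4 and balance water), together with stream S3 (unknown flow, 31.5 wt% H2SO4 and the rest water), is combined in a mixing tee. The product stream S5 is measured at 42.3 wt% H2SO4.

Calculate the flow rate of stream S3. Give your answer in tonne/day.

Let S3 be the unknown flow. Total out = 1270 + S3.
H2SO4 balance: 778.51 + 0.315·S3 = 0.423·(1270 + S3)
(0.315 − 0.423)·S3 = 0.423×1270 − 778.51 = -241.3
S3 = -241.3 / -0.108 = 2234.3 tonne/day

2234 tonne/day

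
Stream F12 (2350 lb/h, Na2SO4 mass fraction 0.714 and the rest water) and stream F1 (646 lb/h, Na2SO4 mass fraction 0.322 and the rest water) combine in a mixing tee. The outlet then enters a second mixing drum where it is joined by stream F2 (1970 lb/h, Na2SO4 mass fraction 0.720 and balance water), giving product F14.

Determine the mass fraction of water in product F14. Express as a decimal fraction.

Overall, product flow = 4966 lb/h.
water in = 2350×0.286 + 646×0.678 + 1970×0.280 = 1661.7 lb/h.
water fraction in F14 = 0.335.

0.335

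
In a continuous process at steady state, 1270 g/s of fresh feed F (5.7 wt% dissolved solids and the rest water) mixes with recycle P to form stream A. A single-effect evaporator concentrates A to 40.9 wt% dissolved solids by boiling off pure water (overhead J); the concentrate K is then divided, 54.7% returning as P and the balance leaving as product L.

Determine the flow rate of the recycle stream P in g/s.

213.7 g/s

Overall dissolved solids balance (none leaves overhead): dissolved solids in fresh feed = dissolved solids in product, i.e. 1270×0.057 = (1−0.547)·K·0.409.
K = 72.39/(0.409×0.453) = 390.71 g/s.
Recycle P = 0.547×390.71 = 213.72 g/s.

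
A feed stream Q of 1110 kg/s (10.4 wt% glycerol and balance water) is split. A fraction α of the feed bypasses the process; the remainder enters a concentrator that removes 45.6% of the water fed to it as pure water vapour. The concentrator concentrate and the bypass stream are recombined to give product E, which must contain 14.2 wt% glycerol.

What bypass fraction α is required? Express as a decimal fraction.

0.345

All 1110×0.104 = 115.44 kg/s of glycerol reaches E, so E = 115.44/0.142 = 812.96 kg/s and vapour = 297.04 kg/s.
The evaporator receives (1−α)·1110 of feed at 0.896 water and removes 0.456 of that water:
0.456×0.896×(1−α)×1110 = 297.04
(1−α) = 297.04/453.52 = 0.6550;  α = 0.3450.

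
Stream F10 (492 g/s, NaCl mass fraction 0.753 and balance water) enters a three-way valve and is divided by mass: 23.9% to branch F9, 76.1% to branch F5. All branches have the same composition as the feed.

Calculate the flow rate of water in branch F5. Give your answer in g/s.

92.48 g/s

Branch F5 total = 0.761×492 = 374.41 g/s.
water in F5 = 0.247×374.41 = 92.48 g/s.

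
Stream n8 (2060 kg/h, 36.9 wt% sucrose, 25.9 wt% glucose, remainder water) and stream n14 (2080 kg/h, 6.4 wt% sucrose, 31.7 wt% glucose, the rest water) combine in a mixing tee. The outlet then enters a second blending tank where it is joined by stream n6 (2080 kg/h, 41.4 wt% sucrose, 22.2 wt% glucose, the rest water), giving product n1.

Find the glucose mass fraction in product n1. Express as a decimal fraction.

Overall, product flow = 6220 kg/h.
glucose in = 2060×0.259 + 2080×0.317 + 2080×0.222 = 1654.7 kg/h.
glucose fraction in n1 = 0.266.

0.266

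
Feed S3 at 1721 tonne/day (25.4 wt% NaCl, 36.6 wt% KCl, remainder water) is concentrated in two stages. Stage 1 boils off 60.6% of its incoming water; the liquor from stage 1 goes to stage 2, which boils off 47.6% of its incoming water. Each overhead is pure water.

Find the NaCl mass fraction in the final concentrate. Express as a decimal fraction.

water in feed = 1721×0.380 = 653.98 tonne/day.
After stage 1: water left = (1−0.606)×653.98 = 257.67; stream total = 1324.7 tonne/day.
After stage 2: water left = (1−0.476)×257.67 = 135.02; final concentrate = 1202 tonne/day.
NaCl fraction = 437.13/1202 = 0.364.

0.364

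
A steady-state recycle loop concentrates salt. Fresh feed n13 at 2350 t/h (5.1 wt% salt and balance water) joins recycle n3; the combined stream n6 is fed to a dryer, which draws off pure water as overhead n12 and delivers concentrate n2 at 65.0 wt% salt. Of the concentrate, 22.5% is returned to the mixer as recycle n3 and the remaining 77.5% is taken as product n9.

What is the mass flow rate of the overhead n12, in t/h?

Overall salt balance (none leaves overhead): salt in fresh feed = salt in product, i.e. 2350×0.051 = (1−0.225)·n2·0.650.
n2 = 119.85/(0.650×0.775) = 237.92 t/h.
Recycle n3 = 0.225×237.92 = 53.531 t/h.
Combined feed n6 = 2350 + 53.531 = 2403.5 t/h.
Overhead n12 = n6 − n2 = 2403.5 − 237.92 = 2165.6 t/h.

2166 t/h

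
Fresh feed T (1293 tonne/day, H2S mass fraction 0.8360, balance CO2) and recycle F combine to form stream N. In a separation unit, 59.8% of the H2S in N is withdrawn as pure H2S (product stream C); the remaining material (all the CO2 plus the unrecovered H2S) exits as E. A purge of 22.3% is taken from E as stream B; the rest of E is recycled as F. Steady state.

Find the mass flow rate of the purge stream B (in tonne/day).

CO2 enters only via T and leaves only via the purge: 1293×0.164 = 0.223×(CO2 in E), and the separation unit passes all CO2, so CO2 in N = CO2 in E = 950.91 tonne/day.
H2S in N: m_A = 1293×0.836 + (1−0.223)·(1−0.598)·m_A, so m_A = 1080.9/0.6876 = 1572 tonne/day.
E = (1−0.598)×1572 + 950.91 = 1582.8 tonne/day.
Purge B = 0.223×1582.8 = 352.97 tonne/day.

353 tonne/day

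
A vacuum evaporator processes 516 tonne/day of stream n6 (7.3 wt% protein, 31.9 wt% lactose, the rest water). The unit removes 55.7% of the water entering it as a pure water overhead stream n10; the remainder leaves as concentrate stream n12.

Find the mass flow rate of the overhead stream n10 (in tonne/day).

water entering = 516×0.608 = 313.73 tonne/day; overhead removed = 0.557×313.73 = 174.75 tonne/day.

174.7 tonne/day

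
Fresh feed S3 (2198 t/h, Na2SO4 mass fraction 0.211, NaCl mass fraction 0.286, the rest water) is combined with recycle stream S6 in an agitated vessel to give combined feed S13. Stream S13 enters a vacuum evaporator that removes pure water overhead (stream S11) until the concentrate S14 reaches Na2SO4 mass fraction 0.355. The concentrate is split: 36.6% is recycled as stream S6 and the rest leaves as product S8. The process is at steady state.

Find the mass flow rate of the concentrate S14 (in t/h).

Overall Na2SO4 balance (none leaves overhead): Na2SO4 in fresh feed = Na2SO4 in product, i.e. 2198×0.211 = (1−0.366)·S14·0.355.
S14 = 463.78/(0.355×0.634) = 2060.6 t/h.

2061 t/h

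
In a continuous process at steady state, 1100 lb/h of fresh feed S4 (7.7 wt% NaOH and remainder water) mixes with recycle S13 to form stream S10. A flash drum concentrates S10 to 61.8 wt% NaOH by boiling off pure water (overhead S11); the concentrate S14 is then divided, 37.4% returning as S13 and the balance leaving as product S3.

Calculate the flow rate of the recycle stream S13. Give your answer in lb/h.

81.88 lb/h

Overall NaOH balance (none leaves overhead): NaOH in fresh feed = NaOH in product, i.e. 1100×0.077 = (1−0.374)·S14·0.618.
S14 = 84.7/(0.618×0.626) = 218.94 lb/h.
Recycle S13 = 0.374×218.94 = 81.883 lb/h.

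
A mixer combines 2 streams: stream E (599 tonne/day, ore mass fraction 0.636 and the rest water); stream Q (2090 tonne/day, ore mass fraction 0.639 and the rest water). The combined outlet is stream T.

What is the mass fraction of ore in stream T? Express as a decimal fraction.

0.638

Total flow out = 599 + 2090 = 2689 tonne/day.
ore in = 599×0.636 + 2090×0.639 = 1716.5 tonne/day.
ore mass fraction in T = 1716.5/2689 = 0.638.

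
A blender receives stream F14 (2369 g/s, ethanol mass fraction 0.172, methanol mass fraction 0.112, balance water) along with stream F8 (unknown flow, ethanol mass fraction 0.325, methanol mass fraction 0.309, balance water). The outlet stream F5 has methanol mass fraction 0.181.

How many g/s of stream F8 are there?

Let F8 be the unknown flow. Total out = 2369 + F8.
methanol balance: 265.33 + 0.309·F8 = 0.181·(2369 + F8)
(0.309 − 0.181)·F8 = 0.181×2369 − 265.33 = 163.46
F8 = 163.46 / 0.128 = 1277 g/s

1277 g/s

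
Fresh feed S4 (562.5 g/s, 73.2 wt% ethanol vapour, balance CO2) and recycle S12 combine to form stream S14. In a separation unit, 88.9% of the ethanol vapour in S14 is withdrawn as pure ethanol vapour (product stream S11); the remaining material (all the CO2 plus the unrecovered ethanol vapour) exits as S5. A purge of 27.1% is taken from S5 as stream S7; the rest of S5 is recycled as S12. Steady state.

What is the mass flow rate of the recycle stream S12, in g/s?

CO2 enters only via S4 and leaves only via the purge: 562.5×0.268 = 0.271×(CO2 in S5), and the separation unit passes all CO2, so CO2 in S14 = CO2 in S5 = 556.27 g/s.
ethanol vapour in S14: m_A = 562.5×0.732 + (1−0.271)·(1−0.889)·m_A, so m_A = 411.75/0.9191 = 448 g/s.
S5 = (1−0.889)×448 + 556.27 = 606 g/s.
Recycle S12 = (1−0.271)×606 = 441.77 g/s.

441.8 g/s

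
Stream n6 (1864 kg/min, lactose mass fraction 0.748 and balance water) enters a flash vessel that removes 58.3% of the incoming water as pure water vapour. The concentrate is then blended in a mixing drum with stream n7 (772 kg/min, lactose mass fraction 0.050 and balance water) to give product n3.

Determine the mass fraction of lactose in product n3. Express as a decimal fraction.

0.607

Vapour removed = 0.583×0.252×1864 = 273.85 kg/min; concentrate = 1590.1 kg/min.
lactose reaching the mixer = 1394.3 (from concentrate) + 772×0.050 = 1432.9 kg/min.
Product flow = 1590.1 + 772 = 2362.1 kg/min; lactose fraction = 0.607.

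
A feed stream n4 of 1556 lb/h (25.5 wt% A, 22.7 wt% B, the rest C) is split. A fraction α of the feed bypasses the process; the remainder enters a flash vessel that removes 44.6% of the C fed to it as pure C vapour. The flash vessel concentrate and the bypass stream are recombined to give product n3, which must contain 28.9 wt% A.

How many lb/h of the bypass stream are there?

763.6 lb/h

All 1556×0.255 = 396.78 lb/h of A reaches n3, so n3 = 396.78/0.289 = 1372.9 lb/h and vapour = 183.06 lb/h.
The evaporator receives (1−α)·1556 of feed at 0.518 C and removes 0.446 of that C:
0.446×0.518×(1−α)×1556 = 183.06
(1−α) = 183.06/359.48 = 0.5092;  α = 0.4908.
Bypass flow = 0.4908×1556 = 763.63 lb/h.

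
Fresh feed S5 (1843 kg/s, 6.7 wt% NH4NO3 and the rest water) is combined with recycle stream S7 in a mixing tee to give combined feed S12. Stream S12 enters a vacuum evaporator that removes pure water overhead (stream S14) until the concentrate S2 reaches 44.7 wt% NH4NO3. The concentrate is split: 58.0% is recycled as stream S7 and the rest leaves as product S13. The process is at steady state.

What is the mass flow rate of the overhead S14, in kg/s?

Overall NH4NO3 balance (none leaves overhead): NH4NO3 in fresh feed = NH4NO3 in product, i.e. 1843×0.067 = (1−0.580)·S2·0.447.
S2 = 123.48/(0.447×0.420) = 657.72 kg/s.
Recycle S7 = 0.580×657.72 = 381.48 kg/s.
Combined feed S12 = 1843 + 381.48 = 2224.5 kg/s.
Overhead S14 = S12 − S2 = 2224.5 − 657.72 = 1566.8 kg/s.

1567 kg/s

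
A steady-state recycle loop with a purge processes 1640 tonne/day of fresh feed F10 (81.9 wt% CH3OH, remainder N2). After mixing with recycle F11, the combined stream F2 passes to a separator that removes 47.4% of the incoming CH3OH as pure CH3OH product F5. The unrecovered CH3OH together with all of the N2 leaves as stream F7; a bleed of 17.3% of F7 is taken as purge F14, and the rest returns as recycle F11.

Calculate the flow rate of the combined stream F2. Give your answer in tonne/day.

N2 enters only via F10 and leaves only via the purge: 1640×0.181 = 0.173×(N2 in F7), and the separator passes all N2, so N2 in F2 = N2 in F7 = 1715.8 tonne/day.
CH3OH in F2: m_A = 1640×0.819 + (1−0.173)·(1−0.474)·m_A, so m_A = 1343.2/0.5650 = 2377.3 tonne/day.
F2 = 2377.3 + 1715.8 = 4093.1 tonne/day.

4093 tonne/day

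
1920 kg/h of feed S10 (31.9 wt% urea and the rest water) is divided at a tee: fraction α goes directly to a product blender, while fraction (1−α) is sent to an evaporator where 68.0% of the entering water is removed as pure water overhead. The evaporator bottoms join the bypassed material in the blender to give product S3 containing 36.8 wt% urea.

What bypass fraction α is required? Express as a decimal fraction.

0.712

All 1920×0.319 = 612.48 kg/h of urea reaches S3, so S3 = 612.48/0.368 = 1664.3 kg/h and vapour = 255.65 kg/h.
The evaporator receives (1−α)·1920 of feed at 0.681 water and removes 0.680 of that water:
0.680×0.681×(1−α)×1920 = 255.65
(1−α) = 255.65/889.11 = 0.2875;  α = 0.7125.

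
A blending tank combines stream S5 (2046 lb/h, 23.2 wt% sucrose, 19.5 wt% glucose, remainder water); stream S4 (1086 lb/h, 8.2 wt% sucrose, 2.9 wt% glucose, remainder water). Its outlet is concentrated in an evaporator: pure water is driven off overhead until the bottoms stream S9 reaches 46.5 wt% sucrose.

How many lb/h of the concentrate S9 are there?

1212 lb/h

sucrose entering = 2046×0.232 + 1086×0.082 = 563.72 lb/h.
All sucrose reports to S9, so S9 = 563.72/0.465 = 1212.3 lb/h.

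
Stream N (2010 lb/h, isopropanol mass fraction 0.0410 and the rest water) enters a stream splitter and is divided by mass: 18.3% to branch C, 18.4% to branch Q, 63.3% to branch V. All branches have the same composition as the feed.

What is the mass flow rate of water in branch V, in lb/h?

Branch V total = 0.633×2010 = 1272.3 lb/h.
water in V = 0.959×1272.3 = 1220.2 lb/h.

1220 lb/h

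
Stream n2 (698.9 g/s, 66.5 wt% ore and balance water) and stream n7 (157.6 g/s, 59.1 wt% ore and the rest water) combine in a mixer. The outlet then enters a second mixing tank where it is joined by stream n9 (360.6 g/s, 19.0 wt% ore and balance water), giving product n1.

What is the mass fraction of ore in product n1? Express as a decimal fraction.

Overall, product flow = 1217.1 g/s.
ore in = 698.9×0.665 + 157.6×0.591 + 360.6×0.190 = 626.42 g/s.
ore fraction in n1 = 0.515.

0.515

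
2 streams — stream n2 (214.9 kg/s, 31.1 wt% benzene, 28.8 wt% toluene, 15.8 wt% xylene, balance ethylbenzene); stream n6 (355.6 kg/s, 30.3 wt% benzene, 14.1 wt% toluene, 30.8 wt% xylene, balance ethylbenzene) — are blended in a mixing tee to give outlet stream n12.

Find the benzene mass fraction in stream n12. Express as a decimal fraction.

Total flow out = 214.9 + 355.6 = 570.5 kg/s.
benzene in = 214.9×0.311 + 355.6×0.303 = 174.58 kg/s.
benzene mass fraction in n12 = 174.58/570.5 = 0.3060.

0.3060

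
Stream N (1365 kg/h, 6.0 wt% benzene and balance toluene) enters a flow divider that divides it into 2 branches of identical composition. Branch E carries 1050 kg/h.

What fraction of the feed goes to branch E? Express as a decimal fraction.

Fraction to E = 1050/1365 = 0.7692.

0.769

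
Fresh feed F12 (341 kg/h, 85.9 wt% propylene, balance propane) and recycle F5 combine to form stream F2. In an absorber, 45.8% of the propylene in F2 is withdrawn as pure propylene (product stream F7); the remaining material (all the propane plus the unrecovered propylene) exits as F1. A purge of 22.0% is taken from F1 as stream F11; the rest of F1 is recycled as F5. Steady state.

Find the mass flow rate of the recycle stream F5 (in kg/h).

propane enters only via F12 and leaves only via the purge: 341×0.141 = 0.220×(propane in F1), and the absorber passes all propane, so propane in F2 = propane in F1 = 218.55 kg/h.
propylene in F2: m_A = 341×0.859 + (1−0.220)·(1−0.458)·m_A, so m_A = 292.92/0.5772 = 507.45 kg/h.
F1 = (1−0.458)×507.45 + 218.55 = 493.59 kg/h.
Recycle F5 = (1−0.220)×493.59 = 385 kg/h.

385 kg/h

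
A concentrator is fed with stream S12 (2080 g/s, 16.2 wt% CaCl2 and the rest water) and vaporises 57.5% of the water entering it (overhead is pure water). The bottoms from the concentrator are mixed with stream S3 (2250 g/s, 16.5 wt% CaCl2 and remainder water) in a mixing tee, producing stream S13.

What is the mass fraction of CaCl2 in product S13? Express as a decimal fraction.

Vapour removed = 0.575×0.838×2080 = 1002.2 g/s; concentrate = 1077.8 g/s.
CaCl2 reaching the mixer = 336.96 (from concentrate) + 2250×0.165 = 708.21 g/s.
Product flow = 1077.8 + 2250 = 3327.8 g/s; CaCl2 fraction = 0.2128.

0.2128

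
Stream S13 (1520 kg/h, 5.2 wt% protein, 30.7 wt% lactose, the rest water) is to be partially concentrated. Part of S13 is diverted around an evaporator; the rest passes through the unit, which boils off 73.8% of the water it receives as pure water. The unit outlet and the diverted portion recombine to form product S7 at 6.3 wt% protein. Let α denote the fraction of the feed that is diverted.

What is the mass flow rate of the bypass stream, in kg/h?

959 kg/h

All 1520×0.052 = 79.04 kg/h of protein reaches S7, so S7 = 79.04/0.063 = 1254.6 kg/h and vapour = 265.4 kg/h.
The evaporator receives (1−α)·1520 of feed at 0.641 water and removes 0.738 of that water:
0.738×0.641×(1−α)×1520 = 265.4
(1−α) = 265.4/719.05 = 0.3691;  α = 0.6309.
Bypass flow = 0.6309×1520 = 958.98 kg/h.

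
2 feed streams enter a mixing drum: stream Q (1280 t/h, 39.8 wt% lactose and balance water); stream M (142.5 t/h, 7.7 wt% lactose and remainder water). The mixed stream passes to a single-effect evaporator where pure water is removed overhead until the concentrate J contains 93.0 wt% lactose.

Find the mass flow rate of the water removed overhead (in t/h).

862.9 t/h

lactose entering = 1280×0.398 + 142.5×0.077 = 520.41 t/h.
All lactose reports to J, so J = 520.41/0.930 = 559.58 t/h.
Total feed = 1422.5 t/h; overhead = 1422.5 − 559.58 = 862.92 t/h.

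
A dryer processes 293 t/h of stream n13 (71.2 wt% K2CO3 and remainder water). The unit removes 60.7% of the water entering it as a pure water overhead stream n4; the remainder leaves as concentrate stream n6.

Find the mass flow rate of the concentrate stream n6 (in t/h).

water entering = 293×0.288 = 84.384 t/h; overhead removed = 0.607×84.384 = 51.221 t/h.
Concentrate = 293 − 51.221 = 241.78 t/h.

241.8 t/h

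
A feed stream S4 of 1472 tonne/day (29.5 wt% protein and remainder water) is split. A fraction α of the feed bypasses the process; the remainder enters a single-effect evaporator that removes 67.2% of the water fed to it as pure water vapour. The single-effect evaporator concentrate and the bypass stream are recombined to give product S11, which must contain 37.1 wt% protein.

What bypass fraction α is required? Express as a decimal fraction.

All 1472×0.295 = 434.24 tonne/day of protein reaches S11, so S11 = 434.24/0.371 = 1170.5 tonne/day and vapour = 301.54 tonne/day.
The evaporator receives (1−α)·1472 of feed at 0.705 water and removes 0.672 of that water:
0.672×0.705×(1−α)×1472 = 301.54
(1−α) = 301.54/697.37 = 0.4324;  α = 0.5676.

0.568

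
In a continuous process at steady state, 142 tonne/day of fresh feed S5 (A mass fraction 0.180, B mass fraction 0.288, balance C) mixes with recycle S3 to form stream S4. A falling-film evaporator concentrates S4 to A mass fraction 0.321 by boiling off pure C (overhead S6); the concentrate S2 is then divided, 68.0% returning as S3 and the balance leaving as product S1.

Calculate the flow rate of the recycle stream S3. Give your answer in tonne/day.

169.2 tonne/day

Overall A balance (none leaves overhead): A in fresh feed = A in product, i.e. 142×0.180 = (1−0.680)·S2·0.321.
S2 = 25.56/(0.321×0.320) = 248.83 tonne/day.
Recycle S3 = 0.680×248.83 = 169.21 tonne/day.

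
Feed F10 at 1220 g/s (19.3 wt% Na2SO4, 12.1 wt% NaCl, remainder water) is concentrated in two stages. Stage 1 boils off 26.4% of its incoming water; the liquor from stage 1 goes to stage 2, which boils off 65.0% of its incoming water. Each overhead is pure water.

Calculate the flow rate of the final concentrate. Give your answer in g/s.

water in feed = 1220×0.686 = 836.92 g/s.
After stage 1: water left = (1−0.264)×836.92 = 615.97; stream total = 999.05 g/s.
After stage 2: water left = (1−0.650)×615.97 = 215.59; final concentrate = 598.67 g/s.

598.7 g/s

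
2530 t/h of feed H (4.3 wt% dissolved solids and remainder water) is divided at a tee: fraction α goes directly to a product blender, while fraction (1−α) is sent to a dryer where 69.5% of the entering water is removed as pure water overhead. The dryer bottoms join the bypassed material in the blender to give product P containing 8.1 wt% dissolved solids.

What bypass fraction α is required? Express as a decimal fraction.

All 2530×0.043 = 108.79 t/h of dissolved solids reaches P, so P = 108.79/0.081 = 1343.1 t/h and vapour = 1186.9 t/h.
The evaporator receives (1−α)·2530 of feed at 0.957 water and removes 0.695 of that water:
0.695×0.957×(1−α)×2530 = 1186.9
(1−α) = 1186.9/1682.7 = 0.7053;  α = 0.2947.

0.295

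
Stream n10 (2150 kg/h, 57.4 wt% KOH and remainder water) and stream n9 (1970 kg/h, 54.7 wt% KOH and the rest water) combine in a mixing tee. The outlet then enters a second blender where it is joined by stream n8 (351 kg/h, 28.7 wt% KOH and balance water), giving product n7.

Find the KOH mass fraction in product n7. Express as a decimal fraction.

Overall, product flow = 4471 kg/h.
KOH in = 2150×0.574 + 1970×0.547 + 351×0.287 = 2412.4 kg/h.
KOH fraction in n7 = 0.540.

0.540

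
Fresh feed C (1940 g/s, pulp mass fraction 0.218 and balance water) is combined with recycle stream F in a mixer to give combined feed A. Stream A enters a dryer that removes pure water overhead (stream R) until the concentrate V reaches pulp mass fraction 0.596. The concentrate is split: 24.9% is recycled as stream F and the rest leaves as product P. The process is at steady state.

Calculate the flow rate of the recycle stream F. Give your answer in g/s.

235.3 g/s

Overall pulp balance (none leaves overhead): pulp in fresh feed = pulp in product, i.e. 1940×0.218 = (1−0.249)·V·0.596.
V = 422.92/(0.596×0.751) = 944.87 g/s.
Recycle F = 0.249×944.87 = 235.27 g/s.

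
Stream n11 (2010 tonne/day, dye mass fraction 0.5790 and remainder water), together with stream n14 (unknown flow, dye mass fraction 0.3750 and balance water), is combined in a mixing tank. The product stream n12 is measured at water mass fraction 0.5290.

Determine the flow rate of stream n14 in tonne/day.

Let n14 be the unknown flow. Total out = 2010 + n14.
water balance: 846.21 + 0.625·n14 = 0.529·(2010 + n14)
(0.625 − 0.529)·n14 = 0.529×2010 − 846.21 = 217.08
n14 = 217.08 / 0.096 = 2261.3 tonne/day

2261 tonne/day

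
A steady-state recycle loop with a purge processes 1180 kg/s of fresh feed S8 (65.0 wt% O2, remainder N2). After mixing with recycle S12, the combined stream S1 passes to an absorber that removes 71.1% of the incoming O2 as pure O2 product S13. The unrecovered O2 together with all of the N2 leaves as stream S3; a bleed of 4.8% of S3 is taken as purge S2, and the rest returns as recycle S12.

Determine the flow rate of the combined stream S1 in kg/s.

N2 enters only via S8 and leaves only via the purge: 1180×0.350 = 0.048×(N2 in S3), and the absorber passes all N2, so N2 in S1 = N2 in S3 = 8604.2 kg/s.
O2 in S1: m_A = 1180×0.650 + (1−0.048)·(1−0.711)·m_A, so m_A = 767/0.7249 = 1058.1 kg/s.
S1 = 1058.1 + 8604.2 = 9662.3 kg/s.

9662 kg/s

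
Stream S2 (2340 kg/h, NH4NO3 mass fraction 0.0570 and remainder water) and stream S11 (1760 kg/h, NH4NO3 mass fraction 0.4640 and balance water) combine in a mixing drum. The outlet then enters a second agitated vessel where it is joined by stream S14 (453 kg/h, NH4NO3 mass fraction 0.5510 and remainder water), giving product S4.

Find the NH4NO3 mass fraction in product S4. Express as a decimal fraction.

0.2635

Overall, product flow = 4553 kg/h.
NH4NO3 in = 2340×0.057 + 1760×0.464 + 453×0.551 = 1199.6 kg/h.
NH4NO3 fraction in S4 = 0.2635.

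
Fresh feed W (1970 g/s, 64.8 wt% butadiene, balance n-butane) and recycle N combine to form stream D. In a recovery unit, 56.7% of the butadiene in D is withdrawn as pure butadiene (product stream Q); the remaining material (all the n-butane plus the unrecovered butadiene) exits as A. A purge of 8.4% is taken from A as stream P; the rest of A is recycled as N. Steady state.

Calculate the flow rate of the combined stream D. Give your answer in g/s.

n-butane enters only via W and leaves only via the purge: 1970×0.352 = 0.084×(n-butane in A), and the recovery unit passes all n-butane, so n-butane in D = n-butane in A = 8255.2 g/s.
butadiene in D: m_A = 1970×0.648 + (1−0.084)·(1−0.567)·m_A, so m_A = 1276.6/0.6034 = 2115.7 g/s.
D = 2115.7 + 8255.2 = 10371 g/s.

10370 g/s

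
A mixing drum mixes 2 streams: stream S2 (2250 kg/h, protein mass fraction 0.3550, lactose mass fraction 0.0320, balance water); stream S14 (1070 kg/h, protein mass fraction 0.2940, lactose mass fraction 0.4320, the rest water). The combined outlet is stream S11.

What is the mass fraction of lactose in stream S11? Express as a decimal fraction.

Total flow out = 2250 + 1070 = 3320 kg/h.
lactose in = 2250×0.032 + 1070×0.432 = 534.24 kg/h.
lactose mass fraction in S11 = 534.24/3320 = 0.1609.

0.1609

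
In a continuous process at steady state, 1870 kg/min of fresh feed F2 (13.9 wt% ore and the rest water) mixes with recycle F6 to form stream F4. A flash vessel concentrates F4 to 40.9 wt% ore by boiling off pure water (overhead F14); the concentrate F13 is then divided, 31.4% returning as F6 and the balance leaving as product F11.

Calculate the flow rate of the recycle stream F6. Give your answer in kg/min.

290.9 kg/min

Overall ore balance (none leaves overhead): ore in fresh feed = ore in product, i.e. 1870×0.139 = (1−0.314)·F13·0.409.
F13 = 259.93/(0.409×0.686) = 926.42 kg/min.
Recycle F6 = 0.314×926.42 = 290.9 kg/min.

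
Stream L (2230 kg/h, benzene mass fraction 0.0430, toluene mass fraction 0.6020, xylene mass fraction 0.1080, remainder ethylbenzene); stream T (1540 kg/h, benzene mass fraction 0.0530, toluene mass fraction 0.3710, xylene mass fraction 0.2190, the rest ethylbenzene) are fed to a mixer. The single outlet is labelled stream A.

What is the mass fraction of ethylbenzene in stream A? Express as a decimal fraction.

0.2919

Total flow out = 2230 + 1540 = 3770 kg/h.
ethylbenzene in = 2230×0.247 + 1540×0.357 = 1100.6 kg/h.
ethylbenzene mass fraction in A = 1100.6/3770 = 0.2919.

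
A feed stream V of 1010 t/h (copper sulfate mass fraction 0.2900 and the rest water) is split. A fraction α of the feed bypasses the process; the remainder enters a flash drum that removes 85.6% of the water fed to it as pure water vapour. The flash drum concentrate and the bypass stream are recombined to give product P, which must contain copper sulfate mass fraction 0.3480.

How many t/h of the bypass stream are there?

733 t/h

All 1010×0.290 = 292.9 t/h of copper sulfate reaches P, so P = 292.9/0.348 = 841.67 t/h and vapour = 168.33 t/h.
The evaporator receives (1−α)·1010 of feed at 0.710 water and removes 0.856 of that water:
0.856×0.710×(1−α)×1010 = 168.33
(1−α) = 168.33/613.84 = 0.2742;  α = 0.7258.
Bypass flow = 0.7258×1010 = 733.03 t/h.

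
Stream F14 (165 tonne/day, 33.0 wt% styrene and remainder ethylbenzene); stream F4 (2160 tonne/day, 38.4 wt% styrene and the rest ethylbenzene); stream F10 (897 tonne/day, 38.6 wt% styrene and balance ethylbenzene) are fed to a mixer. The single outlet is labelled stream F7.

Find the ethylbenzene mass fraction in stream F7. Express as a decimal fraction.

0.618

Total flow out = 165 + 2160 + 897 = 3222 tonne/day.
ethylbenzene in = 165×0.670 + 2160×0.616 + 897×0.614 = 1991.9 tonne/day.
ethylbenzene mass fraction in F7 = 1991.9/3222 = 0.618.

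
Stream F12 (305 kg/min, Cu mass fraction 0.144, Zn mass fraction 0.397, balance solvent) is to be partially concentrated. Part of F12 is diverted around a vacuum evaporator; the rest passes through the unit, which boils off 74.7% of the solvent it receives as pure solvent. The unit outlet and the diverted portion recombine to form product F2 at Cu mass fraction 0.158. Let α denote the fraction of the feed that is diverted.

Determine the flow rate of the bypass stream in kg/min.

All 305×0.144 = 43.92 kg/min of Cu reaches F2, so F2 = 43.92/0.158 = 277.97 kg/min and vapour = 27.025 kg/min.
The evaporator receives (1−α)·305 of feed at 0.459 solvent and removes 0.747 of that solvent:
0.747×0.459×(1−α)×305 = 27.025
(1−α) = 27.025/104.58 = 0.2584;  α = 0.7416.
Bypass flow = 0.7416×305 = 226.18 kg/min.

226.2 kg/min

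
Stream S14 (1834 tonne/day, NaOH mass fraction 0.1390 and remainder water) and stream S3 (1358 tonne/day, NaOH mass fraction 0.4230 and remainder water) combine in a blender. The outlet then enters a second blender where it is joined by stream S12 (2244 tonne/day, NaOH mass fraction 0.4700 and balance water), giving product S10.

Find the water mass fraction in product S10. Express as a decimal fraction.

Overall, product flow = 5436 tonne/day.
water in = 1834×0.861 + 1358×0.577 + 2244×0.530 = 3552 tonne/day.
water fraction in S10 = 0.6534.

0.6534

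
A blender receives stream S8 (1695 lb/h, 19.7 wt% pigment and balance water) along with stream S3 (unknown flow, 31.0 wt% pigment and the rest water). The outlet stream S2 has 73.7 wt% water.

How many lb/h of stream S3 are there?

Let S3 be the unknown flow. Total out = 1695 + S3.
water balance: 1361.1 + 0.690·S3 = 0.737·(1695 + S3)
(0.690 − 0.737)·S3 = 0.737×1695 − 1361.1 = -111.87
S3 = -111.87 / -0.047 = 2380.2 lb/h

2380 lb/h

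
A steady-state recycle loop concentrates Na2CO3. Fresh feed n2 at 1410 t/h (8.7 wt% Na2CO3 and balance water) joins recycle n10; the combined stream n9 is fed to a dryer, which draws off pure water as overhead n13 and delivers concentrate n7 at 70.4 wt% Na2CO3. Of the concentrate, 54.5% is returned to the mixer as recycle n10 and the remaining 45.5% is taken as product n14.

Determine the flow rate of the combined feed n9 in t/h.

Overall Na2CO3 balance (none leaves overhead): Na2CO3 in fresh feed = Na2CO3 in product, i.e. 1410×0.087 = (1−0.545)·n7·0.704.
n7 = 122.67/(0.704×0.455) = 382.96 t/h.
Recycle n10 = 0.545×382.96 = 208.71 t/h.
Combined feed n9 = 1410 + 208.71 = 1618.7 t/h.

1619 t/h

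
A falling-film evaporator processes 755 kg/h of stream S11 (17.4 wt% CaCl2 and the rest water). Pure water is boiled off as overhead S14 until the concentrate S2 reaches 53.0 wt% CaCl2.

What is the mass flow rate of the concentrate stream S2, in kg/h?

CaCl2 is conserved: 755×0.174 = 131.37 kg/h all reports to the concentrate.
Concentrate = 131.37/(target fraction) = 247.87 kg/h.

247.9 kg/h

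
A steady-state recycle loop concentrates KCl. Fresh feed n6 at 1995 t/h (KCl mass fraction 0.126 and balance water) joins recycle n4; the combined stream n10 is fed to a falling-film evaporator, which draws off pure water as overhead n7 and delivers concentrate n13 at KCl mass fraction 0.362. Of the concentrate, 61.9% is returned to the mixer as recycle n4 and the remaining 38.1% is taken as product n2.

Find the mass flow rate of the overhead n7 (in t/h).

Overall KCl balance (none leaves overhead): KCl in fresh feed = KCl in product, i.e. 1995×0.126 = (1−0.619)·n13·0.362.
n13 = 251.37/(0.362×0.381) = 1822.6 t/h.
Recycle n4 = 0.619×1822.6 = 1128.2 t/h.
Combined feed n10 = 1995 + 1128.2 = 3123.2 t/h.
Overhead n7 = n10 − n13 = 3123.2 − 1822.6 = 1300.6 t/h.

1301 t/h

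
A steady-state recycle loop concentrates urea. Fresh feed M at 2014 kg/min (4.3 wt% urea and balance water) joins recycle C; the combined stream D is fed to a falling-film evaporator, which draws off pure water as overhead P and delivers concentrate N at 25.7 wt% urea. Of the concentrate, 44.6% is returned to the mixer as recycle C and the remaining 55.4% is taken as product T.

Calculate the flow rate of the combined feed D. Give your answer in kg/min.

2285 kg/min

Overall urea balance (none leaves overhead): urea in fresh feed = urea in product, i.e. 2014×0.043 = (1−0.446)·N·0.257.
N = 86.602/(0.257×0.554) = 608.25 kg/min.
Recycle C = 0.446×608.25 = 271.28 kg/min.
Combined feed D = 2014 + 271.28 = 2285.3 kg/min.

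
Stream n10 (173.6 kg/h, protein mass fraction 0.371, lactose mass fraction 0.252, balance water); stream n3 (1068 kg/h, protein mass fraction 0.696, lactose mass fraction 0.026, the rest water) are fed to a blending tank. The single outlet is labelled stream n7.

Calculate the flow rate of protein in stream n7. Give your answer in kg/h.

protein out = protein in = 173.6×0.371 + 1068×0.696 = 807.73 kg/h.

807.7 kg/h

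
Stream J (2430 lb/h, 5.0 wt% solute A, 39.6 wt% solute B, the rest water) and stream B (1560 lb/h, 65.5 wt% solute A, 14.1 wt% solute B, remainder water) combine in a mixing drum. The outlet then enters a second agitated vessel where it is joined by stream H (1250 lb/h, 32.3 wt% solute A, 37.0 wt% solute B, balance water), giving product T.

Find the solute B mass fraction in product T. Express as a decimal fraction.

0.314

Overall, product flow = 5240 lb/h.
solute B in = 2430×0.396 + 1560×0.141 + 1250×0.370 = 1644.7 lb/h.
solute B fraction in T = 0.314.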